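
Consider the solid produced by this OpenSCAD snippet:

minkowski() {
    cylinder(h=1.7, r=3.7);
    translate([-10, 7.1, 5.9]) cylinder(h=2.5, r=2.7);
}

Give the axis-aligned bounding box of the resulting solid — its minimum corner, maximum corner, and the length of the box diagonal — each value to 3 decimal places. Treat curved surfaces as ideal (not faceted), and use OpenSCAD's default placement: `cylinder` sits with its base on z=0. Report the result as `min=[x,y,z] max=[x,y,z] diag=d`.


min=[-16.400,0.700,5.900] max=[-3.600,13.500,10.100] diag=18.583

A = translate([-10, 7.1, 5.9]) cylinder(h=2.5, r=2.7) → bbox [-12.7,4.4,5.9] .. [-7.3,9.8,8.4]
B = cylinder(h=1.7, r=3.7) → bbox [-3.7,-3.7,0] .. [3.7,3.7,1.7]
lo = A.lo+B.lo = [-12.7-3.7, 4.4-3.7, 5.9+0] = [-16.400,0.700,5.900]
hi = A.hi+B.hi = [-7.3+3.7, 9.8+3.7, 8.4+1.7] = [-3.600,13.500,10.100]
diag = √(12.8²+12.8²+4.2²) = √345.32 = 18.583


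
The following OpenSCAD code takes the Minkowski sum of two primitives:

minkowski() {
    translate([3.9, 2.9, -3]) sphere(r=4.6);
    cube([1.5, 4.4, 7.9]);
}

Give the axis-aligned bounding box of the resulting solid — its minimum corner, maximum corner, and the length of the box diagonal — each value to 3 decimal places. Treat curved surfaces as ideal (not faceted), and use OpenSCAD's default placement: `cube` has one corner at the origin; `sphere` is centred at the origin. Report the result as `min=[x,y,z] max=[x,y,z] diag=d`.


min=[-0.700,-1.700,-7.600] max=[10.000,11.900,9.500] diag=24.328

A = translate([3.9, 2.9, -3]) sphere(r=4.6) → bbox [-0.7,-1.7,-7.6] .. [8.5,7.5,1.6]
B = cube([1.5, 4.4, 7.9]) → bbox [0,0,0] .. [1.5,4.4,7.9]
lo = A.lo+B.lo = [-0.7+0, -1.7+0, -7.6+0] = [-0.700,-1.700,-7.600]
hi = A.hi+B.hi = [8.5+1.5, 7.5+4.4, 1.6+7.9] = [10.000,11.900,9.500]
diag = √(10.7²+13.6²+17.1²) = √591.86 = 24.328


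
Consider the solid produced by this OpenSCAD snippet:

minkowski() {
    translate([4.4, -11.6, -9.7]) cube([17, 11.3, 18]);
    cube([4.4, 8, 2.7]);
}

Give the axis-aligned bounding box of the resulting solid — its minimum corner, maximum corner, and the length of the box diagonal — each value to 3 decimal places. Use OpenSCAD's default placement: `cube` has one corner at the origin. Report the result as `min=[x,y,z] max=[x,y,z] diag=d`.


min=[4.400,-11.600,-9.700] max=[25.800,7.700,11.000] diag=35.482

A = translate([4.4, -11.6, -9.7]) cube([17, 11.3, 18]) → bbox [4.4,-11.6,-9.7] .. [21.4,-0.3,8.3]
B = cube([4.4, 8, 2.7]) → bbox [0,0,0] .. [4.4,8,2.7]
lo = A.lo+B.lo = [4.4+0, -11.6+0, -9.7+0] = [4.400,-11.600,-9.700]
hi = A.hi+B.hi = [21.4+4.4, -0.3+8, 8.3+2.7] = [25.800,7.700,11.000]
diag = √(21.4²+19.3²+20.7²) = √1258.94 = 35.482


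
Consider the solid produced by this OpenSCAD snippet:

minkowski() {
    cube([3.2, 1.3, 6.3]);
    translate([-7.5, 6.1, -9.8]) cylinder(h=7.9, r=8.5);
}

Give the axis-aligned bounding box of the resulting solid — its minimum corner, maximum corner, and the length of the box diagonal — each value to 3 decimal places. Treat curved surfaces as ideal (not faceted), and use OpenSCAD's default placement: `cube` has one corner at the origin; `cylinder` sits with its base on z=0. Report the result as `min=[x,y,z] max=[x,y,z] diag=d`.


min=[-16.000,-2.400,-9.800] max=[4.200,15.900,4.400] diag=30.734

A = translate([-7.5, 6.1, -9.8]) cylinder(h=7.9, r=8.5) → bbox [-16,-2.4,-9.8] .. [1,14.6,-1.9]
B = cube([3.2, 1.3, 6.3]) → bbox [0,0,0] .. [3.2,1.3,6.3]
lo = A.lo+B.lo = [-16+0, -2.4+0, -9.8+0] = [-16.000,-2.400,-9.800]
hi = A.hi+B.hi = [1+3.2, 14.6+1.3, -1.9+6.3] = [4.200,15.900,4.400]
diag = √(20.2²+18.3²+14.2²) = √944.57 = 30.734


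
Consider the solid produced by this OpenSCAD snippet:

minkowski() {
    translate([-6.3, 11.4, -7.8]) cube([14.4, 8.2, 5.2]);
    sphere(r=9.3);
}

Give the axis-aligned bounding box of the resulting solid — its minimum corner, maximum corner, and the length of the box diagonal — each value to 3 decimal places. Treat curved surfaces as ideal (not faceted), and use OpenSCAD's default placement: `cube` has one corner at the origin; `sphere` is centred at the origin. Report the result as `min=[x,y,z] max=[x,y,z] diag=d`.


A = translate([-6.3, 11.4, -7.8]) cube([14.4, 8.2, 5.2]) → bbox [-6.3,11.4,-7.8] .. [8.1,19.6,-2.6]
B = sphere(r=9.3) → bbox [-9.3,-9.3,-9.3] .. [9.3,9.3,9.3]
lo = A.lo+B.lo = [-6.3-9.3, 11.4-9.3, -7.8-9.3] = [-15.600,2.100,-17.100]
hi = A.hi+B.hi = [8.1+9.3, 19.6+9.3, -2.6+9.3] = [17.400,28.900,6.700]
diag = √(33²+26.8²+23.8²) = √2373.68 = 48.720

min=[-15.600,2.100,-17.100] max=[17.400,28.900,6.700] diag=48.720


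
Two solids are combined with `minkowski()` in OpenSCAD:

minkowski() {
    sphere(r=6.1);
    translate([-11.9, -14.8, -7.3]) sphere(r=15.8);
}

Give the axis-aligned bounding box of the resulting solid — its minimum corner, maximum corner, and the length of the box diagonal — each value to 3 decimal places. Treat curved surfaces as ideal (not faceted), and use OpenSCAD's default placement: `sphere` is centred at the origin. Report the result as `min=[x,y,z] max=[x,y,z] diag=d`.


A = translate([-11.9, -14.8, -7.3]) sphere(r=15.8) → bbox [-27.7,-30.6,-23.1] .. [3.9,1,8.5]
B = sphere(r=6.1) → bbox [-6.1,-6.1,-6.1] .. [6.1,6.1,6.1]
lo = A.lo+B.lo = [-27.7-6.1, -30.6-6.1, -23.1-6.1] = [-33.800,-36.700,-29.200]
hi = A.hi+B.hi = [3.9+6.1, 1+6.1, 8.5+6.1] = [10.000,7.100,14.600]
diag = √(43.8²+43.8²+43.8²) = √5755.32 = 75.864

min=[-33.800,-36.700,-29.200] max=[10.000,7.100,14.600] diag=75.864


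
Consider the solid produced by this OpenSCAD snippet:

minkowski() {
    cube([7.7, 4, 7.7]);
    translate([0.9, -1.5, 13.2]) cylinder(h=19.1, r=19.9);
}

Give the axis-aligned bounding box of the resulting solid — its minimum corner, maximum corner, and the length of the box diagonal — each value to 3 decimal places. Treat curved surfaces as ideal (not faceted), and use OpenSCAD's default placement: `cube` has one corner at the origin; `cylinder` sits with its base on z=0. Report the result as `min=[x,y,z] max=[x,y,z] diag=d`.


min=[-19.000,-21.400,13.200] max=[28.500,22.400,40.000] diag=69.949

A = translate([0.9, -1.5, 13.2]) cylinder(h=19.1, r=19.9) → bbox [-19,-21.4,13.2] .. [20.8,18.4,32.3]
B = cube([7.7, 4, 7.7]) → bbox [0,0,0] .. [7.7,4,7.7]
lo = A.lo+B.lo = [-19+0, -21.4+0, 13.2+0] = [-19.000,-21.400,13.200]
hi = A.hi+B.hi = [20.8+7.7, 18.4+4, 32.3+7.7] = [28.500,22.400,40.000]
diag = √(47.5²+43.8²+26.8²) = √4892.93 = 69.949


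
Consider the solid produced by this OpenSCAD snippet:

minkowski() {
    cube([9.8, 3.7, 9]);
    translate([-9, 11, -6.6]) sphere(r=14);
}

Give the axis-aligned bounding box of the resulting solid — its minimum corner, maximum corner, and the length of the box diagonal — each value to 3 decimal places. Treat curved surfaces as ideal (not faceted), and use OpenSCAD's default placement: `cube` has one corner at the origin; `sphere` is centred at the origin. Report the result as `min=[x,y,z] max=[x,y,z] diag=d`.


min=[-23.000,-3.000,-20.600] max=[14.800,28.700,16.400] diag=61.666

A = translate([-9, 11, -6.6]) sphere(r=14) → bbox [-23,-3,-20.6] .. [5,25,7.4]
B = cube([9.8, 3.7, 9]) → bbox [0,0,0] .. [9.8,3.7,9]
lo = A.lo+B.lo = [-23+0, -3+0, -20.6+0] = [-23.000,-3.000,-20.600]
hi = A.hi+B.hi = [5+9.8, 25+3.7, 7.4+9] = [14.800,28.700,16.400]
diag = √(37.8²+31.7²+37²) = √3802.73 = 61.666


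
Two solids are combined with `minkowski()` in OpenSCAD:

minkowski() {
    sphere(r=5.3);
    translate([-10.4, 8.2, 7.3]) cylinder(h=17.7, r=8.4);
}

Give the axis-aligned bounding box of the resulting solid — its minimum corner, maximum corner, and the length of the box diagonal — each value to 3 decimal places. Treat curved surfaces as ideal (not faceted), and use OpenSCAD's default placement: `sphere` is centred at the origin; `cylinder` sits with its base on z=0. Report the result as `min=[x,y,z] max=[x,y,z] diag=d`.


min=[-24.100,-5.500,2.000] max=[3.300,21.900,30.300] diag=47.983

A = translate([-10.4, 8.2, 7.3]) cylinder(h=17.7, r=8.4) → bbox [-18.8,-0.2,7.3] .. [-2,16.6,25]
B = sphere(r=5.3) → bbox [-5.3,-5.3,-5.3] .. [5.3,5.3,5.3]
lo = A.lo+B.lo = [-18.8-5.3, -0.2-5.3, 7.3-5.3] = [-24.100,-5.500,2.000]
hi = A.hi+B.hi = [-2+5.3, 16.6+5.3, 25+5.3] = [3.300,21.900,30.300]
diag = √(27.4²+27.4²+28.3²) = √2302.41 = 47.983


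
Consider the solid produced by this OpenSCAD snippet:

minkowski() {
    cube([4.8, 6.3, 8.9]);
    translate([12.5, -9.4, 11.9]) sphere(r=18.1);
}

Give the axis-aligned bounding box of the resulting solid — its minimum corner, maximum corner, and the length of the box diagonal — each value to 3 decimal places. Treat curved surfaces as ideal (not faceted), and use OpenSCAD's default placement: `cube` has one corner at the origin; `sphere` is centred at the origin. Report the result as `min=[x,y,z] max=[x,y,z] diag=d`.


A = translate([12.5, -9.4, 11.9]) sphere(r=18.1) → bbox [-5.6,-27.5,-6.2] .. [30.6,8.7,30]
B = cube([4.8, 6.3, 8.9]) → bbox [0,0,0] .. [4.8,6.3,8.9]
lo = A.lo+B.lo = [-5.6+0, -27.5+0, -6.2+0] = [-5.600,-27.500,-6.200]
hi = A.hi+B.hi = [30.6+4.8, 8.7+6.3, 30+8.9] = [35.400,15.000,38.900]
diag = √(41²+42.5²+45.1²) = √5521.26 = 74.305

min=[-5.600,-27.500,-6.200] max=[35.400,15.000,38.900] diag=74.305


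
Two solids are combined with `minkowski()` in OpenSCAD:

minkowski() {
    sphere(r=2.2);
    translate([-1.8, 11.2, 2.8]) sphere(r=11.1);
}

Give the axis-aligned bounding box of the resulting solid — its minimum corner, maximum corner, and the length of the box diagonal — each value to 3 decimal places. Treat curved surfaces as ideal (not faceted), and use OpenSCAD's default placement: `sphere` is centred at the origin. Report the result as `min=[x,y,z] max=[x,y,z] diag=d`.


A = translate([-1.8, 11.2, 2.8]) sphere(r=11.1) → bbox [-12.9,0.1,-8.3] .. [9.3,22.3,13.9]
B = sphere(r=2.2) → bbox [-2.2,-2.2,-2.2] .. [2.2,2.2,2.2]
lo = A.lo+B.lo = [-12.9-2.2, 0.1-2.2, -8.3-2.2] = [-15.100,-2.100,-10.500]
hi = A.hi+B.hi = [9.3+2.2, 22.3+2.2, 13.9+2.2] = [11.500,24.500,16.100]
diag = √(26.6²+26.6²+26.6²) = √2122.68 = 46.073

min=[-15.100,-2.100,-10.500] max=[11.500,24.500,16.100] diag=46.073


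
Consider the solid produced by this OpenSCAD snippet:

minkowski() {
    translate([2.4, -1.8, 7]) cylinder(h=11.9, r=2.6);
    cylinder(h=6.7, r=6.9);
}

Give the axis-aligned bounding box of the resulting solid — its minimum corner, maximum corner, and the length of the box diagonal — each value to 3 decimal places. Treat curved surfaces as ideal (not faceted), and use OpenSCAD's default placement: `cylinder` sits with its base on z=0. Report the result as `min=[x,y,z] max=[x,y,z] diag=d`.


A = translate([2.4, -1.8, 7]) cylinder(h=11.9, r=2.6) → bbox [-0.2,-4.4,7] .. [5,0.8,18.9]
B = cylinder(h=6.7, r=6.9) → bbox [-6.9,-6.9,0] .. [6.9,6.9,6.7]
lo = A.lo+B.lo = [-0.2-6.9, -4.4-6.9, 7+0] = [-7.100,-11.300,7.000]
hi = A.hi+B.hi = [5+6.9, 0.8+6.9, 18.9+6.7] = [11.900,7.700,25.600]
diag = √(19²+19²+18.6²) = √1067.96 = 32.680

min=[-7.100,-11.300,7.000] max=[11.900,7.700,25.600] diag=32.680


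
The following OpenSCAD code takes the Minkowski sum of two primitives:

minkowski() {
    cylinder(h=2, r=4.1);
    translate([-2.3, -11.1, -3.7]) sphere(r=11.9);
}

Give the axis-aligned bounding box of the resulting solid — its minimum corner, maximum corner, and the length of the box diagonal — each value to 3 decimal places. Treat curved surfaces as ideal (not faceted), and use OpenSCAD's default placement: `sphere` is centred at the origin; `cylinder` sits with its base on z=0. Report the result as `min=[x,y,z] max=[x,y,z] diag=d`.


min=[-18.300,-27.100,-15.600] max=[13.700,4.900,10.200] diag=52.093

A = translate([-2.3, -11.1, -3.7]) sphere(r=11.9) → bbox [-14.2,-23,-15.6] .. [9.6,0.8,8.2]
B = cylinder(h=2, r=4.1) → bbox [-4.1,-4.1,0] .. [4.1,4.1,2]
lo = A.lo+B.lo = [-14.2-4.1, -23-4.1, -15.6+0] = [-18.300,-27.100,-15.600]
hi = A.hi+B.hi = [9.6+4.1, 0.8+4.1, 8.2+2] = [13.700,4.900,10.200]
diag = √(32²+32²+25.8²) = √2713.64 = 52.093


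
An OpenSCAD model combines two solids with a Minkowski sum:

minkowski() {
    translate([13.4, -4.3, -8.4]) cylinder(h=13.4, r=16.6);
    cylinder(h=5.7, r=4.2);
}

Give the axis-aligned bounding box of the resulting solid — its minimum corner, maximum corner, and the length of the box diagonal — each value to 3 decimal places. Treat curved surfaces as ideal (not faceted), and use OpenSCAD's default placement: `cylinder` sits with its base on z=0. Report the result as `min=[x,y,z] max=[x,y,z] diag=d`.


min=[-7.400,-25.100,-8.400] max=[34.200,16.500,10.700] diag=61.854

A = translate([13.4, -4.3, -8.4]) cylinder(h=13.4, r=16.6) → bbox [-3.2,-20.9,-8.4] .. [30,12.3,5]
B = cylinder(h=5.7, r=4.2) → bbox [-4.2,-4.2,0] .. [4.2,4.2,5.7]
lo = A.lo+B.lo = [-3.2-4.2, -20.9-4.2, -8.4+0] = [-7.400,-25.100,-8.400]
hi = A.hi+B.hi = [30+4.2, 12.3+4.2, 5+5.7] = [34.200,16.500,10.700]
diag = √(41.6²+41.6²+19.1²) = √3825.93 = 61.854


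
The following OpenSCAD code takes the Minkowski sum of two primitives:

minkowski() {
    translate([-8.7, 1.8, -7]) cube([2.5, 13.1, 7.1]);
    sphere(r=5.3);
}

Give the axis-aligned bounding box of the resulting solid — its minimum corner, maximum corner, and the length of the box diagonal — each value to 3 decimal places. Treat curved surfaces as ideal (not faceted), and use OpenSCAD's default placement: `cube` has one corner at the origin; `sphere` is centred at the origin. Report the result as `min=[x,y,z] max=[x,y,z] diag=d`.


A = translate([-8.7, 1.8, -7]) cube([2.5, 13.1, 7.1]) → bbox [-8.7,1.8,-7] .. [-6.2,14.9,0.1]
B = sphere(r=5.3) → bbox [-5.3,-5.3,-5.3] .. [5.3,5.3,5.3]
lo = A.lo+B.lo = [-8.7-5.3, 1.8-5.3, -7-5.3] = [-14.000,-3.500,-12.300]
hi = A.hi+B.hi = [-6.2+5.3, 14.9+5.3, 0.1+5.3] = [-0.900,20.200,5.400]
diag = √(13.1²+23.7²+17.7²) = √1046.59 = 32.351

min=[-14.000,-3.500,-12.300] max=[-0.900,20.200,5.400] diag=32.351


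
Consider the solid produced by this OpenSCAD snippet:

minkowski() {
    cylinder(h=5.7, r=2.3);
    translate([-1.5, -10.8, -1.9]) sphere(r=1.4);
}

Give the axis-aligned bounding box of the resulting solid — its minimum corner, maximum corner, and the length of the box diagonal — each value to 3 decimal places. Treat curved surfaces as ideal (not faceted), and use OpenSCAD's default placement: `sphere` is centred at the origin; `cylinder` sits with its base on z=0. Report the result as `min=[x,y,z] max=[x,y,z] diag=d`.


min=[-5.200,-14.500,-3.300] max=[2.200,-7.100,5.200] diag=13.482

A = translate([-1.5, -10.8, -1.9]) sphere(r=1.4) → bbox [-2.9,-12.2,-3.3] .. [-0.1,-9.4,-0.5]
B = cylinder(h=5.7, r=2.3) → bbox [-2.3,-2.3,0] .. [2.3,2.3,5.7]
lo = A.lo+B.lo = [-2.9-2.3, -12.2-2.3, -3.3+0] = [-5.200,-14.500,-3.300]
hi = A.hi+B.hi = [-0.1+2.3, -9.4+2.3, -0.5+5.7] = [2.200,-7.100,5.200]
diag = √(7.4²+7.4²+8.5²) = √181.77 = 13.482


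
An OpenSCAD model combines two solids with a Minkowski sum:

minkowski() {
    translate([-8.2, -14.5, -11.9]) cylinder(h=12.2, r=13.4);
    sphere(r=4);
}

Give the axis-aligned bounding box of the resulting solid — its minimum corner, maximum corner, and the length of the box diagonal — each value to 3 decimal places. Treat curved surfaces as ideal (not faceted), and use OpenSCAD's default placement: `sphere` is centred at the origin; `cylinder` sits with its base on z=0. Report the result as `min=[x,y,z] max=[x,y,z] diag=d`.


A = translate([-8.2, -14.5, -11.9]) cylinder(h=12.2, r=13.4) → bbox [-21.6,-27.9,-11.9] .. [5.2,-1.1,0.3]
B = sphere(r=4) → bbox [-4,-4,-4] .. [4,4,4]
lo = A.lo+B.lo = [-21.6-4, -27.9-4, -11.9-4] = [-25.600,-31.900,-15.900]
hi = A.hi+B.hi = [5.2+4, -1.1+4, 0.3+4] = [9.200,2.900,4.300]
diag = √(34.8²+34.8²+20.2²) = √2830.12 = 53.199

min=[-25.600,-31.900,-15.900] max=[9.200,2.900,4.300] diag=53.199


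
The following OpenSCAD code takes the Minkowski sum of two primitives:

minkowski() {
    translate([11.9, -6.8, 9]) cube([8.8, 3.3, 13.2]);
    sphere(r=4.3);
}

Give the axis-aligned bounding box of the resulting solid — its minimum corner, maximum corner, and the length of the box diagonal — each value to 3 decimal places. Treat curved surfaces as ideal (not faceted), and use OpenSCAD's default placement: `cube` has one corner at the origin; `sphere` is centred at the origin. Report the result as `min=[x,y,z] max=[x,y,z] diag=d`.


A = translate([11.9, -6.8, 9]) cube([8.8, 3.3, 13.2]) → bbox [11.9,-6.8,9] .. [20.7,-3.5,22.2]
B = sphere(r=4.3) → bbox [-4.3,-4.3,-4.3] .. [4.3,4.3,4.3]
lo = A.lo+B.lo = [11.9-4.3, -6.8-4.3, 9-4.3] = [7.600,-11.100,4.700]
hi = A.hi+B.hi = [20.7+4.3, -3.5+4.3, 22.2+4.3] = [25.000,0.800,26.500]
diag = √(17.4²+11.9²+21.8²) = √919.61 = 30.325

min=[7.600,-11.100,4.700] max=[25.000,0.800,26.500] diag=30.325


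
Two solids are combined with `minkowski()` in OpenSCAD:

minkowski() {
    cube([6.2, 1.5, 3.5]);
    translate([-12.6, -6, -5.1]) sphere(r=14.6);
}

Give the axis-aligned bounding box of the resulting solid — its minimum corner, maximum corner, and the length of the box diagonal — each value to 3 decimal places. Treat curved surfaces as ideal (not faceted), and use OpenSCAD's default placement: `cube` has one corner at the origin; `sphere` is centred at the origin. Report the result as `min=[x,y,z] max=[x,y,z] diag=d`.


min=[-27.200,-20.600,-19.700] max=[8.200,10.100,13.000] diag=57.140

A = translate([-12.6, -6, -5.1]) sphere(r=14.6) → bbox [-27.2,-20.6,-19.7] .. [2,8.6,9.5]
B = cube([6.2, 1.5, 3.5]) → bbox [0,0,0] .. [6.2,1.5,3.5]
lo = A.lo+B.lo = [-27.2+0, -20.6+0, -19.7+0] = [-27.200,-20.600,-19.700]
hi = A.hi+B.hi = [2+6.2, 8.6+1.5, 9.5+3.5] = [8.200,10.100,13.000]
diag = √(35.4²+30.7²+32.7²) = √3264.94 = 57.140


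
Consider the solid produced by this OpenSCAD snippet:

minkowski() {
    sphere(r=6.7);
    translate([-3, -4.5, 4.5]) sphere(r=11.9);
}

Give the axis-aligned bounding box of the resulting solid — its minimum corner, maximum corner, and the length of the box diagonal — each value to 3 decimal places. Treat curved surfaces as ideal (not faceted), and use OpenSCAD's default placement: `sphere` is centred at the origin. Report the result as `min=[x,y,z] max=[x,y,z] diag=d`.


min=[-21.600,-23.100,-14.100] max=[15.600,14.100,23.100] diag=64.432

A = translate([-3, -4.5, 4.5]) sphere(r=11.9) → bbox [-14.9,-16.4,-7.4] .. [8.9,7.4,16.4]
B = sphere(r=6.7) → bbox [-6.7,-6.7,-6.7] .. [6.7,6.7,6.7]
lo = A.lo+B.lo = [-14.9-6.7, -16.4-6.7, -7.4-6.7] = [-21.600,-23.100,-14.100]
hi = A.hi+B.hi = [8.9+6.7, 7.4+6.7, 16.4+6.7] = [15.600,14.100,23.100]
diag = √(37.2²+37.2²+37.2²) = √4151.52 = 64.432


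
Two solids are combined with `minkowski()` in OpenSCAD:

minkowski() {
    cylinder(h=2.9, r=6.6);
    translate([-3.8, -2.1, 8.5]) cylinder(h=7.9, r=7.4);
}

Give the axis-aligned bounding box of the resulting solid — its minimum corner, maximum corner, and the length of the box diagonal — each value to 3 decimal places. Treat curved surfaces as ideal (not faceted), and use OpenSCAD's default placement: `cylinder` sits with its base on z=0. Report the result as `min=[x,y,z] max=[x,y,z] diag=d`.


min=[-17.800,-16.100,8.500] max=[10.200,11.900,19.300] diag=41.044

A = translate([-3.8, -2.1, 8.5]) cylinder(h=7.9, r=7.4) → bbox [-11.2,-9.5,8.5] .. [3.6,5.3,16.4]
B = cylinder(h=2.9, r=6.6) → bbox [-6.6,-6.6,0] .. [6.6,6.6,2.9]
lo = A.lo+B.lo = [-11.2-6.6, -9.5-6.6, 8.5+0] = [-17.800,-16.100,8.500]
hi = A.hi+B.hi = [3.6+6.6, 5.3+6.6, 16.4+2.9] = [10.200,11.900,19.300]
diag = √(28²+28²+10.8²) = √1684.64 = 41.044


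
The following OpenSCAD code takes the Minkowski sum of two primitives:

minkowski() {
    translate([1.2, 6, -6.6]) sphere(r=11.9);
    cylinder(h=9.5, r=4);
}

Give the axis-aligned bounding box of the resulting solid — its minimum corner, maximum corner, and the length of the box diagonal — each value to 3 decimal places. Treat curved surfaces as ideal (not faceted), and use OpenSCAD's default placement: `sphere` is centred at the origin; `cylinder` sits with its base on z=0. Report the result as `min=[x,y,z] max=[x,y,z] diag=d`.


min=[-14.700,-9.900,-18.500] max=[17.100,21.900,14.800] diag=55.959

A = translate([1.2, 6, -6.6]) sphere(r=11.9) → bbox [-10.7,-5.9,-18.5] .. [13.1,17.9,5.3]
B = cylinder(h=9.5, r=4) → bbox [-4,-4,0] .. [4,4,9.5]
lo = A.lo+B.lo = [-10.7-4, -5.9-4, -18.5+0] = [-14.700,-9.900,-18.500]
hi = A.hi+B.hi = [13.1+4, 17.9+4, 5.3+9.5] = [17.100,21.900,14.800]
diag = √(31.8²+31.8²+33.3²) = √3131.37 = 55.959


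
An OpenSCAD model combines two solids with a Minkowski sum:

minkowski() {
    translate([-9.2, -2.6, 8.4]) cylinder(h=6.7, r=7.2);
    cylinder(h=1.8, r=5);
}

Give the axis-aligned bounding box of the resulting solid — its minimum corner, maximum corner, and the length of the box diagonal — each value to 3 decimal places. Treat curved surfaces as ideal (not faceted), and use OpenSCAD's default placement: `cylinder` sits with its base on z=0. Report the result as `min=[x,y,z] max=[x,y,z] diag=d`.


A = translate([-9.2, -2.6, 8.4]) cylinder(h=6.7, r=7.2) → bbox [-16.4,-9.8,8.4] .. [-2,4.6,15.1]
B = cylinder(h=1.8, r=5) → bbox [-5,-5,0] .. [5,5,1.8]
lo = A.lo+B.lo = [-16.4-5, -9.8-5, 8.4+0] = [-21.400,-14.800,8.400]
hi = A.hi+B.hi = [-2+5, 4.6+5, 15.1+1.8] = [3.000,9.600,16.900]
diag = √(24.4²+24.4²+8.5²) = √1262.97 = 35.538

min=[-21.400,-14.800,8.400] max=[3.000,9.600,16.900] diag=35.538


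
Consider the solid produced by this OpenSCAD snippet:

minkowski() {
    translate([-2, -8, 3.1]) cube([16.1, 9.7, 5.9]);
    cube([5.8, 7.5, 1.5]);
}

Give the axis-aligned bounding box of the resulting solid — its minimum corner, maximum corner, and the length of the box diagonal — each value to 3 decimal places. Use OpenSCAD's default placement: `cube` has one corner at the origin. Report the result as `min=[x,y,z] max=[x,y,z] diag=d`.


A = translate([-2, -8, 3.1]) cube([16.1, 9.7, 5.9]) → bbox [-2,-8,3.1] .. [14.1,1.7,9]
B = cube([5.8, 7.5, 1.5]) → bbox [0,0,0] .. [5.8,7.5,1.5]
lo = A.lo+B.lo = [-2+0, -8+0, 3.1+0] = [-2.000,-8.000,3.100]
hi = A.hi+B.hi = [14.1+5.8, 1.7+7.5, 9+1.5] = [19.900,9.200,10.500]
diag = √(21.9²+17.2²+7.4²) = √830.21 = 28.813

min=[-2.000,-8.000,3.100] max=[19.900,9.200,10.500] diag=28.813


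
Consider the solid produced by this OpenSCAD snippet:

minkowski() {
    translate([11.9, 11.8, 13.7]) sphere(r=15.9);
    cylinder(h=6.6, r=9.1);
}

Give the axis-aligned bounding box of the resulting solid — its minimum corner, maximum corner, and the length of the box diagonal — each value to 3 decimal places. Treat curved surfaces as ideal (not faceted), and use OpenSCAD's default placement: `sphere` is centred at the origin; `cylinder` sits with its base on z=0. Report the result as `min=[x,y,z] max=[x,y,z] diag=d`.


min=[-13.100,-13.200,-2.200] max=[36.900,36.800,36.200] diag=80.465

A = translate([11.9, 11.8, 13.7]) sphere(r=15.9) → bbox [-4,-4.1,-2.2] .. [27.8,27.7,29.6]
B = cylinder(h=6.6, r=9.1) → bbox [-9.1,-9.1,0] .. [9.1,9.1,6.6]
lo = A.lo+B.lo = [-4-9.1, -4.1-9.1, -2.2+0] = [-13.100,-13.200,-2.200]
hi = A.hi+B.hi = [27.8+9.1, 27.7+9.1, 29.6+6.6] = [36.900,36.800,36.200]
diag = √(50²+50²+38.4²) = √6474.56 = 80.465


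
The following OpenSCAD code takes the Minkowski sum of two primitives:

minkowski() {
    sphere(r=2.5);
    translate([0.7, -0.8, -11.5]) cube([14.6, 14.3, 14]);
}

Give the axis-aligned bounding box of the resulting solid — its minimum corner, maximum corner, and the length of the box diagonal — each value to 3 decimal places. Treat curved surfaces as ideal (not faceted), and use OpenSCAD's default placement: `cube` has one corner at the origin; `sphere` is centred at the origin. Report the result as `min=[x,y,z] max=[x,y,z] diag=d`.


min=[-1.800,-3.300,-14.000] max=[17.800,16.000,5.000] diag=33.431

A = translate([0.7, -0.8, -11.5]) cube([14.6, 14.3, 14]) → bbox [0.7,-0.8,-11.5] .. [15.3,13.5,2.5]
B = sphere(r=2.5) → bbox [-2.5,-2.5,-2.5] .. [2.5,2.5,2.5]
lo = A.lo+B.lo = [0.7-2.5, -0.8-2.5, -11.5-2.5] = [-1.800,-3.300,-14.000]
hi = A.hi+B.hi = [15.3+2.5, 13.5+2.5, 2.5+2.5] = [17.800,16.000,5.000]
diag = √(19.6²+19.3²+19²) = √1117.65 = 33.431


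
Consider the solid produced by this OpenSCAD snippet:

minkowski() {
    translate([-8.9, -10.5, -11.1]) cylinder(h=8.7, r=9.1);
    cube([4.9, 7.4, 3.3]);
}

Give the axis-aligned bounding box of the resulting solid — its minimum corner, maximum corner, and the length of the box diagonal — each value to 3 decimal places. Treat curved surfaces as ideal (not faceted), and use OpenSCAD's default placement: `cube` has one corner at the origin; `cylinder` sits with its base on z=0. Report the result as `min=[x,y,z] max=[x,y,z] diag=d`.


A = translate([-8.9, -10.5, -11.1]) cylinder(h=8.7, r=9.1) → bbox [-18,-19.6,-11.1] .. [0.2,-1.4,-2.4]
B = cube([4.9, 7.4, 3.3]) → bbox [0,0,0] .. [4.9,7.4,3.3]
lo = A.lo+B.lo = [-18+0, -19.6+0, -11.1+0] = [-18.000,-19.600,-11.100]
hi = A.hi+B.hi = [0.2+4.9, -1.4+7.4, -2.4+3.3] = [5.100,6.000,0.900]
diag = √(23.1²+25.6²+12²) = √1332.97 = 36.510

min=[-18.000,-19.600,-11.100] max=[5.100,6.000,0.900] diag=36.510


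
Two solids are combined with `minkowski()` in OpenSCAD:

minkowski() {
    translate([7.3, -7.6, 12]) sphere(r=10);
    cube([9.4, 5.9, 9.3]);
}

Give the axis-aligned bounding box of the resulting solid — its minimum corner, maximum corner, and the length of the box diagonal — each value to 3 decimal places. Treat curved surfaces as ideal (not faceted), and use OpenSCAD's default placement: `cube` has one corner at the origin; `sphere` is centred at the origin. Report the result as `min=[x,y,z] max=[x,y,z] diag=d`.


A = translate([7.3, -7.6, 12]) sphere(r=10) → bbox [-2.7,-17.6,2] .. [17.3,2.4,22]
B = cube([9.4, 5.9, 9.3]) → bbox [0,0,0] .. [9.4,5.9,9.3]
lo = A.lo+B.lo = [-2.7+0, -17.6+0, 2+0] = [-2.700,-17.600,2.000]
hi = A.hi+B.hi = [17.3+9.4, 2.4+5.9, 22+9.3] = [26.700,8.300,31.300]
diag = √(29.4²+25.9²+29.3²) = √2393.66 = 48.925

min=[-2.700,-17.600,2.000] max=[26.700,8.300,31.300] diag=48.925


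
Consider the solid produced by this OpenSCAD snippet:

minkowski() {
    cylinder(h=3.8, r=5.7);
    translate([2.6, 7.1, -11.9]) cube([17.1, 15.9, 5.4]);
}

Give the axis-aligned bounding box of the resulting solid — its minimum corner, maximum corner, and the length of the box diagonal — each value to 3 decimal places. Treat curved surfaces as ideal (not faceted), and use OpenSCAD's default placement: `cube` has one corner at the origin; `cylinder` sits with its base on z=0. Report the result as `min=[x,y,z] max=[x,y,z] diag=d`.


min=[-3.100,1.400,-11.900] max=[25.400,28.700,-2.700] diag=40.524

A = translate([2.6, 7.1, -11.9]) cube([17.1, 15.9, 5.4]) → bbox [2.6,7.1,-11.9] .. [19.7,23,-6.5]
B = cylinder(h=3.8, r=5.7) → bbox [-5.7,-5.7,0] .. [5.7,5.7,3.8]
lo = A.lo+B.lo = [2.6-5.7, 7.1-5.7, -11.9+0] = [-3.100,1.400,-11.900]
hi = A.hi+B.hi = [19.7+5.7, 23+5.7, -6.5+3.8] = [25.400,28.700,-2.700]
diag = √(28.5²+27.3²+9.2²) = √1642.18 = 40.524


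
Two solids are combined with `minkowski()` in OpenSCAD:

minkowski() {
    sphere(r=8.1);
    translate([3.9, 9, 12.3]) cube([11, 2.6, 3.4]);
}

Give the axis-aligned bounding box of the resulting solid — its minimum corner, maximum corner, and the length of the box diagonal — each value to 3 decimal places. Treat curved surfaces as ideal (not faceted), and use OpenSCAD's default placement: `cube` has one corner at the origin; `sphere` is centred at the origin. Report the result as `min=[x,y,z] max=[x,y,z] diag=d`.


A = translate([3.9, 9, 12.3]) cube([11, 2.6, 3.4]) → bbox [3.9,9,12.3] .. [14.9,11.6,15.7]
B = sphere(r=8.1) → bbox [-8.1,-8.1,-8.1] .. [8.1,8.1,8.1]
lo = A.lo+B.lo = [3.9-8.1, 9-8.1, 12.3-8.1] = [-4.200,0.900,4.200]
hi = A.hi+B.hi = [14.9+8.1, 11.6+8.1, 15.7+8.1] = [23.000,19.700,23.800]
diag = √(27.2²+18.8²+19.6²) = √1477.44 = 38.437

min=[-4.200,0.900,4.200] max=[23.000,19.700,23.800] diag=38.437


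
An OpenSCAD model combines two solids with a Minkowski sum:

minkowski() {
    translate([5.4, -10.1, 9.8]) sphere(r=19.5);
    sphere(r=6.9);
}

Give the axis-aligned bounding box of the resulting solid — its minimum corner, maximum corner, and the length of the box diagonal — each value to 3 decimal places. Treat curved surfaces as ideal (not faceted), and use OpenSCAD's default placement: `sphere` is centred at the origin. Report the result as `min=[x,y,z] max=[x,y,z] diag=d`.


min=[-21.000,-36.500,-16.600] max=[31.800,16.300,36.200] diag=91.452

A = translate([5.4, -10.1, 9.8]) sphere(r=19.5) → bbox [-14.1,-29.6,-9.7] .. [24.9,9.4,29.3]
B = sphere(r=6.9) → bbox [-6.9,-6.9,-6.9] .. [6.9,6.9,6.9]
lo = A.lo+B.lo = [-14.1-6.9, -29.6-6.9, -9.7-6.9] = [-21.000,-36.500,-16.600]
hi = A.hi+B.hi = [24.9+6.9, 9.4+6.9, 29.3+6.9] = [31.800,16.300,36.200]
diag = √(52.8²+52.8²+52.8²) = √8363.52 = 91.452


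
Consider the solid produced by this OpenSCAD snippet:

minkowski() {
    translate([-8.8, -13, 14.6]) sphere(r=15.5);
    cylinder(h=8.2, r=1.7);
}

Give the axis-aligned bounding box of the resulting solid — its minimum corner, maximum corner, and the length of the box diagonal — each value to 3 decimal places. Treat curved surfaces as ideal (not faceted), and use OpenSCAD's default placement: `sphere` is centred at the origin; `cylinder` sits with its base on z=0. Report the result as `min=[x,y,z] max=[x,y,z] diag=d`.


min=[-26.000,-30.200,-0.900] max=[8.400,4.200,38.300] diag=62.477

A = translate([-8.8, -13, 14.6]) sphere(r=15.5) → bbox [-24.3,-28.5,-0.9] .. [6.7,2.5,30.1]
B = cylinder(h=8.2, r=1.7) → bbox [-1.7,-1.7,0] .. [1.7,1.7,8.2]
lo = A.lo+B.lo = [-24.3-1.7, -28.5-1.7, -0.9+0] = [-26.000,-30.200,-0.900]
hi = A.hi+B.hi = [6.7+1.7, 2.5+1.7, 30.1+8.2] = [8.400,4.200,38.300]
diag = √(34.4²+34.4²+39.2²) = √3903.36 = 62.477


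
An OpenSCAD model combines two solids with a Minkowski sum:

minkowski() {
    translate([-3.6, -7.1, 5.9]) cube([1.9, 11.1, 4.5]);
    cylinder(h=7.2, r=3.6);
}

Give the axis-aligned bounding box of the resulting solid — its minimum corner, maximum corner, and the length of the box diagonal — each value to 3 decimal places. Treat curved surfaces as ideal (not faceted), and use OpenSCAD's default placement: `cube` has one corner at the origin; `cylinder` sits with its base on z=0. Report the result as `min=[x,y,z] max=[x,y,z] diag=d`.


A = translate([-3.6, -7.1, 5.9]) cube([1.9, 11.1, 4.5]) → bbox [-3.6,-7.1,5.9] .. [-1.7,4,10.4]
B = cylinder(h=7.2, r=3.6) → bbox [-3.6,-3.6,0] .. [3.6,3.6,7.2]
lo = A.lo+B.lo = [-3.6-3.6, -7.1-3.6, 5.9+0] = [-7.200,-10.700,5.900]
hi = A.hi+B.hi = [-1.7+3.6, 4+3.6, 10.4+7.2] = [1.900,7.600,17.600]
diag = √(9.1²+18.3²+11.7²) = √554.59 = 23.550

min=[-7.200,-10.700,5.900] max=[1.900,7.600,17.600] diag=23.550


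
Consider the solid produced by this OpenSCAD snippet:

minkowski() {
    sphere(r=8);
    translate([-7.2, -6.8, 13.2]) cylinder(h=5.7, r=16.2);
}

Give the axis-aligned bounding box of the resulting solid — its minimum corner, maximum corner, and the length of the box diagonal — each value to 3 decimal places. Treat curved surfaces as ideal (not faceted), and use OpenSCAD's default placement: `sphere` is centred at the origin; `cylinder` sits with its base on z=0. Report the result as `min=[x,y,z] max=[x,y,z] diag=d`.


min=[-31.400,-31.000,5.200] max=[17.000,17.400,26.900] diag=71.805

A = translate([-7.2, -6.8, 13.2]) cylinder(h=5.7, r=16.2) → bbox [-23.4,-23,13.2] .. [9,9.4,18.9]
B = sphere(r=8) → bbox [-8,-8,-8] .. [8,8,8]
lo = A.lo+B.lo = [-23.4-8, -23-8, 13.2-8] = [-31.400,-31.000,5.200]
hi = A.hi+B.hi = [9+8, 9.4+8, 18.9+8] = [17.000,17.400,26.900]
diag = √(48.4²+48.4²+21.7²) = √5156.01 = 71.805


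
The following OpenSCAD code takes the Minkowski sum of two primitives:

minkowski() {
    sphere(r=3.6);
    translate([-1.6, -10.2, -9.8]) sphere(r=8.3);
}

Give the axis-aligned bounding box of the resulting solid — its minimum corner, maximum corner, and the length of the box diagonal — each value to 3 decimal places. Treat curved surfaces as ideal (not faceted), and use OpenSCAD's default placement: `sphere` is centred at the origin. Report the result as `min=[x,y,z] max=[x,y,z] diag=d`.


A = translate([-1.6, -10.2, -9.8]) sphere(r=8.3) → bbox [-9.9,-18.5,-18.1] .. [6.7,-1.9,-1.5]
B = sphere(r=3.6) → bbox [-3.6,-3.6,-3.6] .. [3.6,3.6,3.6]
lo = A.lo+B.lo = [-9.9-3.6, -18.5-3.6, -18.1-3.6] = [-13.500,-22.100,-21.700]
hi = A.hi+B.hi = [6.7+3.6, -1.9+3.6, -1.5+3.6] = [10.300,1.700,2.100]
diag = √(23.8²+23.8²+23.8²) = √1699.32 = 41.223

min=[-13.500,-22.100,-21.700] max=[10.300,1.700,2.100] diag=41.223


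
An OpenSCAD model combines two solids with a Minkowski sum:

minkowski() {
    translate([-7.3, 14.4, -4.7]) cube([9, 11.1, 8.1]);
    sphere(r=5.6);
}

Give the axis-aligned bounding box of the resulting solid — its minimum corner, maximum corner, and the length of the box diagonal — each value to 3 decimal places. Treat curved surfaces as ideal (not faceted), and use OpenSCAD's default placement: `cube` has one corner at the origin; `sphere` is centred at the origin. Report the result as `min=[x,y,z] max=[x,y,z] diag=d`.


min=[-12.900,8.800,-10.300] max=[7.300,31.100,9.000] diag=35.747

A = translate([-7.3, 14.4, -4.7]) cube([9, 11.1, 8.1]) → bbox [-7.3,14.4,-4.7] .. [1.7,25.5,3.4]
B = sphere(r=5.6) → bbox [-5.6,-5.6,-5.6] .. [5.6,5.6,5.6]
lo = A.lo+B.lo = [-7.3-5.6, 14.4-5.6, -4.7-5.6] = [-12.900,8.800,-10.300]
hi = A.hi+B.hi = [1.7+5.6, 25.5+5.6, 3.4+5.6] = [7.300,31.100,9.000]
diag = √(20.2²+22.3²+19.3²) = √1277.82 = 35.747


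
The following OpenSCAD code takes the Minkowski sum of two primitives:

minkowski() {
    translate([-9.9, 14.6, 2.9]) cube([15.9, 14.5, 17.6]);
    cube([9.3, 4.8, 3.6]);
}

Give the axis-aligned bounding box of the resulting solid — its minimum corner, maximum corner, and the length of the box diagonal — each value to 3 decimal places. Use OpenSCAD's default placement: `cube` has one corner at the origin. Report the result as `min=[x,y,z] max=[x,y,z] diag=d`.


A = translate([-9.9, 14.6, 2.9]) cube([15.9, 14.5, 17.6]) → bbox [-9.9,14.6,2.9] .. [6,29.1,20.5]
B = cube([9.3, 4.8, 3.6]) → bbox [0,0,0] .. [9.3,4.8,3.6]
lo = A.lo+B.lo = [-9.9+0, 14.6+0, 2.9+0] = [-9.900,14.600,2.900]
hi = A.hi+B.hi = [6+9.3, 29.1+4.8, 20.5+3.6] = [15.300,33.900,24.100]
diag = √(25.2²+19.3²+21.2²) = √1456.97 = 38.170

min=[-9.900,14.600,2.900] max=[15.300,33.900,24.100] diag=38.170


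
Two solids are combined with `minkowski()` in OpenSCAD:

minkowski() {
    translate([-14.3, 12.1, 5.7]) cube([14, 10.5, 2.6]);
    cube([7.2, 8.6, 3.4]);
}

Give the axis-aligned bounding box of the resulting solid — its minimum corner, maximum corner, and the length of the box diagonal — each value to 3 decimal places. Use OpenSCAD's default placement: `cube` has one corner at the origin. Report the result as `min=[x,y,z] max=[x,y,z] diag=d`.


min=[-14.300,12.100,5.700] max=[6.900,31.200,11.700] diag=29.159

A = translate([-14.3, 12.1, 5.7]) cube([14, 10.5, 2.6]) → bbox [-14.3,12.1,5.7] .. [-0.3,22.6,8.3]
B = cube([7.2, 8.6, 3.4]) → bbox [0,0,0] .. [7.2,8.6,3.4]
lo = A.lo+B.lo = [-14.3+0, 12.1+0, 5.7+0] = [-14.300,12.100,5.700]
hi = A.hi+B.hi = [-0.3+7.2, 22.6+8.6, 8.3+3.4] = [6.900,31.200,11.700]
diag = √(21.2²+19.1²+6²) = √850.25 = 29.159


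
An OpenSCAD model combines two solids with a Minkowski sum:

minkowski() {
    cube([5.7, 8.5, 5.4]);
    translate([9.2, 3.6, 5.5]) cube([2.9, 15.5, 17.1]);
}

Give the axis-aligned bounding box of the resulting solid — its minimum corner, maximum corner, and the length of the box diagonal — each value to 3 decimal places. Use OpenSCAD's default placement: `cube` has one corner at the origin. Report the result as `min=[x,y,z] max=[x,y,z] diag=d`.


min=[9.200,3.600,5.500] max=[17.800,27.600,28.000] diag=34.003

A = translate([9.2, 3.6, 5.5]) cube([2.9, 15.5, 17.1]) → bbox [9.2,3.6,5.5] .. [12.1,19.1,22.6]
B = cube([5.7, 8.5, 5.4]) → bbox [0,0,0] .. [5.7,8.5,5.4]
lo = A.lo+B.lo = [9.2+0, 3.6+0, 5.5+0] = [9.200,3.600,5.500]
hi = A.hi+B.hi = [12.1+5.7, 19.1+8.5, 22.6+5.4] = [17.800,27.600,28.000]
diag = √(8.6²+24²+22.5²) = √1156.21 = 34.003


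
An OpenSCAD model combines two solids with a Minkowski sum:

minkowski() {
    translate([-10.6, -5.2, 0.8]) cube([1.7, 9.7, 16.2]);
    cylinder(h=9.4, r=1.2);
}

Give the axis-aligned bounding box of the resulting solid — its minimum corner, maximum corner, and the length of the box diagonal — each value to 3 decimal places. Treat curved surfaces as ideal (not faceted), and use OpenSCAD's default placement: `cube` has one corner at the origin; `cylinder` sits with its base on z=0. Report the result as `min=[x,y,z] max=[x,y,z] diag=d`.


min=[-11.800,-6.400,0.800] max=[-7.700,5.700,26.400] diag=28.611

A = translate([-10.6, -5.2, 0.8]) cube([1.7, 9.7, 16.2]) → bbox [-10.6,-5.2,0.8] .. [-8.9,4.5,17]
B = cylinder(h=9.4, r=1.2) → bbox [-1.2,-1.2,0] .. [1.2,1.2,9.4]
lo = A.lo+B.lo = [-10.6-1.2, -5.2-1.2, 0.8+0] = [-11.800,-6.400,0.800]
hi = A.hi+B.hi = [-8.9+1.2, 4.5+1.2, 17+9.4] = [-7.700,5.700,26.400]
diag = √(4.1²+12.1²+25.6²) = √818.58 = 28.611


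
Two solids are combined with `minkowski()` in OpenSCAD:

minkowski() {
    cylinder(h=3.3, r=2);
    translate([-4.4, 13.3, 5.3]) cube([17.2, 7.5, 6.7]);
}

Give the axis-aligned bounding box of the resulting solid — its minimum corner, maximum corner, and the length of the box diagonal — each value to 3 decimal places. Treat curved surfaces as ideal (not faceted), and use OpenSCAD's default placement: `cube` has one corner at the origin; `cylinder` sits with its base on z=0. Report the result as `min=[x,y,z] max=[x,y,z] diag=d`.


min=[-6.400,11.300,5.300] max=[14.800,22.800,15.300] diag=26.109

A = translate([-4.4, 13.3, 5.3]) cube([17.2, 7.5, 6.7]) → bbox [-4.4,13.3,5.3] .. [12.8,20.8,12]
B = cylinder(h=3.3, r=2) → bbox [-2,-2,0] .. [2,2,3.3]
lo = A.lo+B.lo = [-4.4-2, 13.3-2, 5.3+0] = [-6.400,11.300,5.300]
hi = A.hi+B.hi = [12.8+2, 20.8+2, 12+3.3] = [14.800,22.800,15.300]
diag = √(21.2²+11.5²+10²) = √681.69 = 26.109


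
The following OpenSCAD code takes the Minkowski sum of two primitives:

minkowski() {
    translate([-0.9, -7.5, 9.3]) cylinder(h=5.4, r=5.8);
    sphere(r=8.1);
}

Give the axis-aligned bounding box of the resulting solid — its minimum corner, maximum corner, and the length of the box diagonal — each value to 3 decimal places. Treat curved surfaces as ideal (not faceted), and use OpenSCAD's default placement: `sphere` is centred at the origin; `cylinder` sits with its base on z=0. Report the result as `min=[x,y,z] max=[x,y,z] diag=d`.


min=[-14.800,-21.400,1.200] max=[13.000,6.400,22.800] diag=44.858

A = translate([-0.9, -7.5, 9.3]) cylinder(h=5.4, r=5.8) → bbox [-6.7,-13.3,9.3] .. [4.9,-1.7,14.7]
B = sphere(r=8.1) → bbox [-8.1,-8.1,-8.1] .. [8.1,8.1,8.1]
lo = A.lo+B.lo = [-6.7-8.1, -13.3-8.1, 9.3-8.1] = [-14.800,-21.400,1.200]
hi = A.hi+B.hi = [4.9+8.1, -1.7+8.1, 14.7+8.1] = [13.000,6.400,22.800]
diag = √(27.8²+27.8²+21.6²) = √2012.24 = 44.858


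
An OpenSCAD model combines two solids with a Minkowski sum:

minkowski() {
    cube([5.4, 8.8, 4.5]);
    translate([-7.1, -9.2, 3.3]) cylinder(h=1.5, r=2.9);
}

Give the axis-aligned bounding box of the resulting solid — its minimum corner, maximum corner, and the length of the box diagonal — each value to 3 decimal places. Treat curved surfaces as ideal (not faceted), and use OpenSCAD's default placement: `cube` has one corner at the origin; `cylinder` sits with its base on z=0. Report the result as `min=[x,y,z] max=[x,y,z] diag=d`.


A = translate([-7.1, -9.2, 3.3]) cylinder(h=1.5, r=2.9) → bbox [-10,-12.1,3.3] .. [-4.2,-6.3,4.8]
B = cube([5.4, 8.8, 4.5]) → bbox [0,0,0] .. [5.4,8.8,4.5]
lo = A.lo+B.lo = [-10+0, -12.1+0, 3.3+0] = [-10.000,-12.100,3.300]
hi = A.hi+B.hi = [-4.2+5.4, -6.3+8.8, 4.8+4.5] = [1.200,2.500,9.300]
diag = √(11.2²+14.6²+6²) = √374.6 = 19.355

min=[-10.000,-12.100,3.300] max=[1.200,2.500,9.300] diag=19.355
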